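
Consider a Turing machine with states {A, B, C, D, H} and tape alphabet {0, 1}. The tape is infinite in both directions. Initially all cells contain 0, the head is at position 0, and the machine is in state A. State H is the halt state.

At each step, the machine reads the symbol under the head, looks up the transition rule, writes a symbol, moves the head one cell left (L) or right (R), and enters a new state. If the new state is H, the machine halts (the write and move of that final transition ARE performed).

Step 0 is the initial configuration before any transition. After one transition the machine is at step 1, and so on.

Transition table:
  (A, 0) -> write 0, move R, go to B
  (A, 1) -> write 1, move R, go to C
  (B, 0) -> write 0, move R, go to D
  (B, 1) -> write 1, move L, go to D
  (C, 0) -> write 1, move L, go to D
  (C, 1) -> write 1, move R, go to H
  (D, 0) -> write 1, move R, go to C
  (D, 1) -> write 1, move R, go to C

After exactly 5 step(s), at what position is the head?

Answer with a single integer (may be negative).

Step 1: in state A at pos 0, read 0 -> (A,0)->write 0,move R,goto B. Now: state=B, head=1, tape[-1..2]=0000 (head:   ^)
Step 2: in state B at pos 1, read 0 -> (B,0)->write 0,move R,goto D. Now: state=D, head=2, tape[-1..3]=00000 (head:    ^)
Step 3: in state D at pos 2, read 0 -> (D,0)->write 1,move R,goto C. Now: state=C, head=3, tape[-1..4]=000100 (head:     ^)
Step 4: in state C at pos 3, read 0 -> (C,0)->write 1,move L,goto D. Now: state=D, head=2, tape[-1..4]=000110 (head:    ^)
Step 5: in state D at pos 2, read 1 -> (D,1)->write 1,move R,goto C. Now: state=C, head=3, tape[-1..4]=000110 (head:     ^)

Answer: 3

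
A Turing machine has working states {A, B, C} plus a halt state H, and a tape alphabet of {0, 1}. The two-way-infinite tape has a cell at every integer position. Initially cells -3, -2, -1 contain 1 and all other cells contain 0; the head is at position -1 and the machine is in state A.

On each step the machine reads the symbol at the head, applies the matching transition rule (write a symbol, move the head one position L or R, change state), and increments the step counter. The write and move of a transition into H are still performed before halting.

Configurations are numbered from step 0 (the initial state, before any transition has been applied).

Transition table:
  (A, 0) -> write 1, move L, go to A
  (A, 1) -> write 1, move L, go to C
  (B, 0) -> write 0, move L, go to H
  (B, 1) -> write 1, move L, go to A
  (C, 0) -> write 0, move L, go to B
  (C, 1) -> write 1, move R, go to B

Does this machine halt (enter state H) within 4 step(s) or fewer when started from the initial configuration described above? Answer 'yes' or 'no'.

Step 1: in state A at pos -1, read 1 -> (A,1)->write 1,move L,goto C. Now: state=C, head=-2, tape[-4..0]=01110 (head:   ^)
Step 2: in state C at pos -2, read 1 -> (C,1)->write 1,move R,goto B. Now: state=B, head=-1, tape[-4..0]=01110 (head:    ^)
Step 3: in state B at pos -1, read 1 -> (B,1)->write 1,move L,goto A. Now: state=A, head=-2, tape[-4..0]=01110 (head:   ^)
Step 4: in state A at pos -2, read 1 -> (A,1)->write 1,move L,goto C. Now: state=C, head=-3, tape[-4..0]=01110 (head:  ^)
After 4 step(s): state = C (not H) -> not halted within 4 -> no

Answer: no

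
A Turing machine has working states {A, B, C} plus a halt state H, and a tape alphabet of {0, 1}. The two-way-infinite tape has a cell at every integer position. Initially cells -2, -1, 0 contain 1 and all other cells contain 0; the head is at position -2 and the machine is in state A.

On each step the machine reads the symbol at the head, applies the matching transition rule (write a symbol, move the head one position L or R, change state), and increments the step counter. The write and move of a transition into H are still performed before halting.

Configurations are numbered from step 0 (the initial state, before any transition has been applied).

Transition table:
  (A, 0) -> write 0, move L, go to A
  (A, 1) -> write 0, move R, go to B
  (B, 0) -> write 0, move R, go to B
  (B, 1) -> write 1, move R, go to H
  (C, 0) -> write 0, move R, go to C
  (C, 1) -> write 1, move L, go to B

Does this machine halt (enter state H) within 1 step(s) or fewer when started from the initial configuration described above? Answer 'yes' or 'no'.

Answer: no

Derivation:
Step 1: in state A at pos -2, read 1 -> (A,1)->write 0,move R,goto B. Now: state=B, head=-1, tape[-3..1]=00110 (head:   ^)
After 1 step(s): state = B (not H) -> not halted within 1 -> no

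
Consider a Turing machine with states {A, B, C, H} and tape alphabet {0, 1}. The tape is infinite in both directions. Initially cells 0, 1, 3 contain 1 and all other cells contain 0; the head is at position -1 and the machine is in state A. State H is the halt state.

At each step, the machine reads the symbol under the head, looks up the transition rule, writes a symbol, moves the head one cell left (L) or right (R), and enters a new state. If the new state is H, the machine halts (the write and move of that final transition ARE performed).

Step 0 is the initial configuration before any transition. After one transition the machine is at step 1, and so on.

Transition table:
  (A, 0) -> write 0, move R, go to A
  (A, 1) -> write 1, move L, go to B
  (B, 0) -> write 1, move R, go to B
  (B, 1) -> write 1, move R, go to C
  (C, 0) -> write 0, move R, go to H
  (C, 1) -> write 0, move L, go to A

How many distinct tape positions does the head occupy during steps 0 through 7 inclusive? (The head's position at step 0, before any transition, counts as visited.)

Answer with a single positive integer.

Answer: 3

Derivation:
Step 1: in state A at pos -1, read 0 -> (A,0)->write 0,move R,goto A. Now: state=A, head=0, tape[-2..4]=0011010 (head:   ^)
Step 2: in state A at pos 0, read 1 -> (A,1)->write 1,move L,goto B. Now: state=B, head=-1, tape[-2..4]=0011010 (head:  ^)
Step 3: in state B at pos -1, read 0 -> (B,0)->write 1,move R,goto B. Now: state=B, head=0, tape[-2..4]=0111010 (head:   ^)
Step 4: in state B at pos 0, read 1 -> (B,1)->write 1,move R,goto C. Now: state=C, head=1, tape[-2..4]=0111010 (head:    ^)
Step 5: in state C at pos 1, read 1 -> (C,1)->write 0,move L,goto A. Now: state=A, head=0, tape[-2..4]=0110010 (head:   ^)
Step 6: in state A at pos 0, read 1 -> (A,1)->write 1,move L,goto B. Now: state=B, head=-1, tape[-2..4]=0110010 (head:  ^)
Step 7: in state B at pos -1, read 1 -> (B,1)->write 1,move R,goto C. Now: state=C, head=0, tape[-2..4]=0110010 (head:   ^)
Head positions at steps 0..7: starting at -1, distinct positions visited = {-1, 0, 1} -> 3 position(s)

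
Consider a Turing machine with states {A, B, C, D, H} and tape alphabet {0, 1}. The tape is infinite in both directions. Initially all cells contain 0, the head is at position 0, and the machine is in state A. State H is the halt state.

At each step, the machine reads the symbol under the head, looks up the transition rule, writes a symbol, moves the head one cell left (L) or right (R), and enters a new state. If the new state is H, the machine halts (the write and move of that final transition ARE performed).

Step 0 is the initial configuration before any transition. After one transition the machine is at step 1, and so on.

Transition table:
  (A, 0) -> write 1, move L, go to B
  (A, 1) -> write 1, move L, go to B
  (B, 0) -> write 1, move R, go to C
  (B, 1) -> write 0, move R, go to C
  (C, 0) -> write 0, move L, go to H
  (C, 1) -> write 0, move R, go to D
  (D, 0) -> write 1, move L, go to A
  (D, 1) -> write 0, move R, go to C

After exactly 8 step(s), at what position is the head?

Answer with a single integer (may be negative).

Answer: 2

Derivation:
Step 1: in state A at pos 0, read 0 -> (A,0)->write 1,move L,goto B. Now: state=B, head=-1, tape[-2..1]=0010 (head:  ^)
Step 2: in state B at pos -1, read 0 -> (B,0)->write 1,move R,goto C. Now: state=C, head=0, tape[-2..1]=0110 (head:   ^)
Step 3: in state C at pos 0, read 1 -> (C,1)->write 0,move R,goto D. Now: state=D, head=1, tape[-2..2]=01000 (head:    ^)
Step 4: in state D at pos 1, read 0 -> (D,0)->write 1,move L,goto A. Now: state=A, head=0, tape[-2..2]=01010 (head:   ^)
Step 5: in state A at pos 0, read 0 -> (A,0)->write 1,move L,goto B. Now: state=B, head=-1, tape[-2..2]=01110 (head:  ^)
Step 6: in state B at pos -1, read 1 -> (B,1)->write 0,move R,goto C. Now: state=C, head=0, tape[-2..2]=00110 (head:   ^)
Step 7: in state C at pos 0, read 1 -> (C,1)->write 0,move R,goto D. Now: state=D, head=1, tape[-2..2]=00010 (head:    ^)
Step 8: in state D at pos 1, read 1 -> (D,1)->write 0,move R,goto C. Now: state=C, head=2, tape[-2..3]=000000 (head:     ^)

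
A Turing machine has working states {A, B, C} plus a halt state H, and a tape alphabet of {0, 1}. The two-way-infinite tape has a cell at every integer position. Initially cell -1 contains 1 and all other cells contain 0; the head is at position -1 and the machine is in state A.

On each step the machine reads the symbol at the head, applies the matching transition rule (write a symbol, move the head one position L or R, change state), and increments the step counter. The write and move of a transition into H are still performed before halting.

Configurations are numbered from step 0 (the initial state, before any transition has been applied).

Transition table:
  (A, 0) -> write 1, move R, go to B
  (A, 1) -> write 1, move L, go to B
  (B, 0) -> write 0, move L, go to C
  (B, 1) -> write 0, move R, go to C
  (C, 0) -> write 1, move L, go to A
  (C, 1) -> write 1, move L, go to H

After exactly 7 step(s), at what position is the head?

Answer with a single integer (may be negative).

Answer: -2

Derivation:
Step 1: in state A at pos -1, read 1 -> (A,1)->write 1,move L,goto B. Now: state=B, head=-2, tape[-3..0]=0010 (head:  ^)
Step 2: in state B at pos -2, read 0 -> (B,0)->write 0,move L,goto C. Now: state=C, head=-3, tape[-4..0]=00010 (head:  ^)
Step 3: in state C at pos -3, read 0 -> (C,0)->write 1,move L,goto A. Now: state=A, head=-4, tape[-5..0]=001010 (head:  ^)
Step 4: in state A at pos -4, read 0 -> (A,0)->write 1,move R,goto B. Now: state=B, head=-3, tape[-5..0]=011010 (head:   ^)
Step 5: in state B at pos -3, read 1 -> (B,1)->write 0,move R,goto C. Now: state=C, head=-2, tape[-5..0]=010010 (head:    ^)
Step 6: in state C at pos -2, read 0 -> (C,0)->write 1,move L,goto A. Now: state=A, head=-3, tape[-5..0]=010110 (head:   ^)
Step 7: in state A at pos -3, read 0 -> (A,0)->write 1,move R,goto B. Now: state=B, head=-2, tape[-5..0]=011110 (head:    ^)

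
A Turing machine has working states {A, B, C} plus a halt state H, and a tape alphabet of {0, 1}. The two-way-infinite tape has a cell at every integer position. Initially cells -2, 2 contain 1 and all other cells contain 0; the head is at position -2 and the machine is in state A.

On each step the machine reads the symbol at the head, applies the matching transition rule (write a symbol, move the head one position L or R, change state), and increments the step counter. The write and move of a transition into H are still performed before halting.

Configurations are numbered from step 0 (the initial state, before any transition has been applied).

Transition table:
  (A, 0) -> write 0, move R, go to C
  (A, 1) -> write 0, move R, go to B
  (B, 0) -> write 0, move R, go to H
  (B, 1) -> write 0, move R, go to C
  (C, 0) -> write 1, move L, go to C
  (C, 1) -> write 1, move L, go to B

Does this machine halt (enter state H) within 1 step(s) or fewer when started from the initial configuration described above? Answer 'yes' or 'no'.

Answer: no

Derivation:
Step 1: in state A at pos -2, read 1 -> (A,1)->write 0,move R,goto B. Now: state=B, head=-1, tape[-3..3]=0000010 (head:   ^)
After 1 step(s): state = B (not H) -> not halted within 1 -> no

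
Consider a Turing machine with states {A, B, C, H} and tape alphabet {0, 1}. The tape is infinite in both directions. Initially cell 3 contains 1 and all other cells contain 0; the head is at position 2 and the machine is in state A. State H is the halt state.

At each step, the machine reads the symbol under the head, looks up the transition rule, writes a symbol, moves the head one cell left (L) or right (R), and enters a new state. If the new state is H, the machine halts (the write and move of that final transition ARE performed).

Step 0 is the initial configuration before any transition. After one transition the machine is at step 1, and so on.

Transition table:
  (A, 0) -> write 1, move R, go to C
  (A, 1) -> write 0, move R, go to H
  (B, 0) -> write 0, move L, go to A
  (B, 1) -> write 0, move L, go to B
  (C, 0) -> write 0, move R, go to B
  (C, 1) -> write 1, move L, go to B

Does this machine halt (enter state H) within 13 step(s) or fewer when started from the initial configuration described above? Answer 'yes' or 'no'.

Step 1: in state A at pos 2, read 0 -> (A,0)->write 1,move R,goto C. Now: state=C, head=3, tape[1..4]=0110 (head:   ^)
Step 2: in state C at pos 3, read 1 -> (C,1)->write 1,move L,goto B. Now: state=B, head=2, tape[1..4]=0110 (head:  ^)
Step 3: in state B at pos 2, read 1 -> (B,1)->write 0,move L,goto B. Now: state=B, head=1, tape[0..4]=00010 (head:  ^)
Step 4: in state B at pos 1, read 0 -> (B,0)->write 0,move L,goto A. Now: state=A, head=0, tape[-1..4]=000010 (head:  ^)
Step 5: in state A at pos 0, read 0 -> (A,0)->write 1,move R,goto C. Now: state=C, head=1, tape[-1..4]=010010 (head:   ^)
Step 6: in state C at pos 1, read 0 -> (C,0)->write 0,move R,goto B. Now: state=B, head=2, tape[-1..4]=010010 (head:    ^)
Step 7: in state B at pos 2, read 0 -> (B,0)->write 0,move L,goto A. Now: state=A, head=1, tape[-1..4]=010010 (head:   ^)
Step 8: in state A at pos 1, read 0 -> (A,0)->write 1,move R,goto C. Now: state=C, head=2, tape[-1..4]=011010 (head:    ^)
Step 9: in state C at pos 2, read 0 -> (C,0)->write 0,move R,goto B. Now: state=B, head=3, tape[-1..4]=011010 (head:     ^)
Step 10: in state B at pos 3, read 1 -> (B,1)->write 0,move L,goto B. Now: state=B, head=2, tape[-1..4]=011000 (head:    ^)
Step 11: in state B at pos 2, read 0 -> (B,0)->write 0,move L,goto A. Now: state=A, head=1, tape[-1..4]=011000 (head:   ^)
Step 12: in state A at pos 1, read 1 -> (A,1)->write 0,move R,goto H. Now: state=H, head=2, tape[-1..4]=010000 (head:    ^)
State H reached at step 12; 12 <= 13 -> yes

Answer: yes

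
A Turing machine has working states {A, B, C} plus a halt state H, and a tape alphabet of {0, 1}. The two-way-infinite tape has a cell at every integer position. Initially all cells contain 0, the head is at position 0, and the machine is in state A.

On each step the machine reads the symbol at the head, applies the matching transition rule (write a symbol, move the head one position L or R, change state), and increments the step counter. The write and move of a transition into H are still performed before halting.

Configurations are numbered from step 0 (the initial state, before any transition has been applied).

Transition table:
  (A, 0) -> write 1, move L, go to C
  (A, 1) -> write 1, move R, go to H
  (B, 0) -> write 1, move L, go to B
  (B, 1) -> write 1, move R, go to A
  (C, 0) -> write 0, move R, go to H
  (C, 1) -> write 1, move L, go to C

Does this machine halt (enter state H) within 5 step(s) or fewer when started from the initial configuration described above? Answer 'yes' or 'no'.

Step 1: in state A at pos 0, read 0 -> (A,0)->write 1,move L,goto C. Now: state=C, head=-1, tape[-2..1]=0010 (head:  ^)
Step 2: in state C at pos -1, read 0 -> (C,0)->write 0,move R,goto H. Now: state=H, head=0, tape[-2..1]=0010 (head:   ^)
State H reached at step 2; 2 <= 5 -> yes

Answer: yes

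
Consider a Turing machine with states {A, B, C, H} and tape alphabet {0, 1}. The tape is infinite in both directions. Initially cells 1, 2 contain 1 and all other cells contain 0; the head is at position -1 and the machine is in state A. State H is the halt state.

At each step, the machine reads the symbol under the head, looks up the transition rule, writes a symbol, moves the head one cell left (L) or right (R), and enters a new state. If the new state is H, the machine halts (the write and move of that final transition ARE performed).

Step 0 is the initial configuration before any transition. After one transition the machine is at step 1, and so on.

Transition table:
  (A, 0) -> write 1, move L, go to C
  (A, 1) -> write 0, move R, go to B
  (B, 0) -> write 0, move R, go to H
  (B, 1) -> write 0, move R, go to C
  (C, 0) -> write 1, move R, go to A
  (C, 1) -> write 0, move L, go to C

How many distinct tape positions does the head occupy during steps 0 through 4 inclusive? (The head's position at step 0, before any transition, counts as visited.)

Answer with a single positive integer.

Answer: 4

Derivation:
Step 1: in state A at pos -1, read 0 -> (A,0)->write 1,move L,goto C. Now: state=C, head=-2, tape[-3..3]=0010110 (head:  ^)
Step 2: in state C at pos -2, read 0 -> (C,0)->write 1,move R,goto A. Now: state=A, head=-1, tape[-3..3]=0110110 (head:   ^)
Step 3: in state A at pos -1, read 1 -> (A,1)->write 0,move R,goto B. Now: state=B, head=0, tape[-3..3]=0100110 (head:    ^)
Step 4: in state B at pos 0, read 0 -> (B,0)->write 0,move R,goto H. Now: state=H, head=1, tape[-3..3]=0100110 (head:     ^)
Head positions at steps 0..4: starting at -1, distinct positions visited = {-2, -1, 0, 1} -> 4 position(s)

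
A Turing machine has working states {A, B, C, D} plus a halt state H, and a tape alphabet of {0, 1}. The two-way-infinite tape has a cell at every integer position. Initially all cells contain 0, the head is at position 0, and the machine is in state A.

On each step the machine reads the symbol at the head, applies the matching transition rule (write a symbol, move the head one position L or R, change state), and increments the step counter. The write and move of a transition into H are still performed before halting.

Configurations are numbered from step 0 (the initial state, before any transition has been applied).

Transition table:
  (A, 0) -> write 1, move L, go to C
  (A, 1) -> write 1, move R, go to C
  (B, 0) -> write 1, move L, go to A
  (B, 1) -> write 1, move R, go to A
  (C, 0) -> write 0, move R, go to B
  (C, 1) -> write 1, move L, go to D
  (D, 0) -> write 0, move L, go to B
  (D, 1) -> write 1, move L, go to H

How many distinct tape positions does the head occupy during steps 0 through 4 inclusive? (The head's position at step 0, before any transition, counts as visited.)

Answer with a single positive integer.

Step 1: in state A at pos 0, read 0 -> (A,0)->write 1,move L,goto C. Now: state=C, head=-1, tape[-2..1]=0010 (head:  ^)
Step 2: in state C at pos -1, read 0 -> (C,0)->write 0,move R,goto B. Now: state=B, head=0, tape[-2..1]=0010 (head:   ^)
Step 3: in state B at pos 0, read 1 -> (B,1)->write 1,move R,goto A. Now: state=A, head=1, tape[-2..2]=00100 (head:    ^)
Step 4: in state A at pos 1, read 0 -> (A,0)->write 1,move L,goto C. Now: state=C, head=0, tape[-2..2]=00110 (head:   ^)
Head positions at steps 0..4: starting at 0, distinct positions visited = {-1, 0, 1} -> 3 position(s)

Answer: 3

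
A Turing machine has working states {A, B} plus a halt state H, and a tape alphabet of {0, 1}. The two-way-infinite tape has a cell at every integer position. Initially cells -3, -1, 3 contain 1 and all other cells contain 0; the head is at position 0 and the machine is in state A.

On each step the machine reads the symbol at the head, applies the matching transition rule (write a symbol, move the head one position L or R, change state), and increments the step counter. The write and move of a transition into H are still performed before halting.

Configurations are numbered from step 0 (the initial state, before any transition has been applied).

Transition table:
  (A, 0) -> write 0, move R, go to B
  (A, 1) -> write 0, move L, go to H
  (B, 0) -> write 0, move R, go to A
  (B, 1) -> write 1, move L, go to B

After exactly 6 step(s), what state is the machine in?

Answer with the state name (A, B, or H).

Step 1: in state A at pos 0, read 0 -> (A,0)->write 0,move R,goto B. Now: state=B, head=1, tape[-4..4]=010100010 (head:      ^)
Step 2: in state B at pos 1, read 0 -> (B,0)->write 0,move R,goto A. Now: state=A, head=2, tape[-4..4]=010100010 (head:       ^)
Step 3: in state A at pos 2, read 0 -> (A,0)->write 0,move R,goto B. Now: state=B, head=3, tape[-4..4]=010100010 (head:        ^)
Step 4: in state B at pos 3, read 1 -> (B,1)->write 1,move L,goto B. Now: state=B, head=2, tape[-4..4]=010100010 (head:       ^)
Step 5: in state B at pos 2, read 0 -> (B,0)->write 0,move R,goto A. Now: state=A, head=3, tape[-4..4]=010100010 (head:        ^)
Step 6: in state A at pos 3, read 1 -> (A,1)->write 0,move L,goto H. Now: state=H, head=2, tape[-4..4]=010100000 (head:       ^)

Answer: H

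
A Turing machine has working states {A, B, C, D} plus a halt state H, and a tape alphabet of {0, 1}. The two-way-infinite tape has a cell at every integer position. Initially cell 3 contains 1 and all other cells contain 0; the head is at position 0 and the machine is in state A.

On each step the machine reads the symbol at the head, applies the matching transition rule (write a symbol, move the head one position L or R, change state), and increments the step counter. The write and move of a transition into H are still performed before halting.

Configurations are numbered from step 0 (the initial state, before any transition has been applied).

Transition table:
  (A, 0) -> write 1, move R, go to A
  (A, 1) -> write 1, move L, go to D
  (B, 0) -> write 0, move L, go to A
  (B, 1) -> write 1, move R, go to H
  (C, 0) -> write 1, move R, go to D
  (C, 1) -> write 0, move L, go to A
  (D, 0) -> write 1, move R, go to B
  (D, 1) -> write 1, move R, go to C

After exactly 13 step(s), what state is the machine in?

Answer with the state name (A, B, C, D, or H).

Step 1: in state A at pos 0, read 0 -> (A,0)->write 1,move R,goto A. Now: state=A, head=1, tape[-1..4]=010010 (head:   ^)
Step 2: in state A at pos 1, read 0 -> (A,0)->write 1,move R,goto A. Now: state=A, head=2, tape[-1..4]=011010 (head:    ^)
Step 3: in state A at pos 2, read 0 -> (A,0)->write 1,move R,goto A. Now: state=A, head=3, tape[-1..4]=011110 (head:     ^)
Step 4: in state A at pos 3, read 1 -> (A,1)->write 1,move L,goto D. Now: state=D, head=2, tape[-1..4]=011110 (head:    ^)
Step 5: in state D at pos 2, read 1 -> (D,1)->write 1,move R,goto C. Now: state=C, head=3, tape[-1..4]=011110 (head:     ^)
Step 6: in state C at pos 3, read 1 -> (C,1)->write 0,move L,goto A. Now: state=A, head=2, tape[-1..4]=011100 (head:    ^)
Step 7: in state A at pos 2, read 1 -> (A,1)->write 1,move L,goto D. Now: state=D, head=1, tape[-1..4]=011100 (head:   ^)
Step 8: in state D at pos 1, read 1 -> (D,1)->write 1,move R,goto C. Now: state=C, head=2, tape[-1..4]=011100 (head:    ^)
Step 9: in state C at pos 2, read 1 -> (C,1)->write 0,move L,goto A. Now: state=A, head=1, tape[-1..4]=011000 (head:   ^)
Step 10: in state A at pos 1, read 1 -> (A,1)->write 1,move L,goto D. Now: state=D, head=0, tape[-1..4]=011000 (head:  ^)
Step 11: in state D at pos 0, read 1 -> (D,1)->write 1,move R,goto C. Now: state=C, head=1, tape[-1..4]=011000 (head:   ^)
Step 12: in state C at pos 1, read 1 -> (C,1)->write 0,move L,goto A. Now: state=A, head=0, tape[-1..4]=010000 (head:  ^)
Step 13: in state A at pos 0, read 1 -> (A,1)->write 1,move L,goto D. Now: state=D, head=-1, tape[-2..4]=0010000 (head:  ^)

Answer: D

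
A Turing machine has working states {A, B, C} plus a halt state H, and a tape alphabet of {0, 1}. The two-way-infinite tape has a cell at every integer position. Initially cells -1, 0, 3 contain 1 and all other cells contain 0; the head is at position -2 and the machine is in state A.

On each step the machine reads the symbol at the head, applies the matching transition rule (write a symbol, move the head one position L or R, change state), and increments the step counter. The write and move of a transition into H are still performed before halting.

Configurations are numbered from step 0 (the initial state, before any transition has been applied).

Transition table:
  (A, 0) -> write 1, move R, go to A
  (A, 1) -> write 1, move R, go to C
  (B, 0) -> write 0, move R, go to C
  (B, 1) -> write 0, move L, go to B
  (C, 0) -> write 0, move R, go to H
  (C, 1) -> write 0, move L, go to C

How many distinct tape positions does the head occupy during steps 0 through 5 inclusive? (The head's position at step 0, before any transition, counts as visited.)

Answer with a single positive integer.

Step 1: in state A at pos -2, read 0 -> (A,0)->write 1,move R,goto A. Now: state=A, head=-1, tape[-3..4]=01110010 (head:   ^)
Step 2: in state A at pos -1, read 1 -> (A,1)->write 1,move R,goto C. Now: state=C, head=0, tape[-3..4]=01110010 (head:    ^)
Step 3: in state C at pos 0, read 1 -> (C,1)->write 0,move L,goto C. Now: state=C, head=-1, tape[-3..4]=01100010 (head:   ^)
Step 4: in state C at pos -1, read 1 -> (C,1)->write 0,move L,goto C. Now: state=C, head=-2, tape[-3..4]=01000010 (head:  ^)
Step 5: in state C at pos -2, read 1 -> (C,1)->write 0,move L,goto C. Now: state=C, head=-3, tape[-4..4]=000000010 (head:  ^)
Head positions at steps 0..5: starting at -2, distinct positions visited = {-3, -2, -1, 0} -> 4 position(s)

Answer: 4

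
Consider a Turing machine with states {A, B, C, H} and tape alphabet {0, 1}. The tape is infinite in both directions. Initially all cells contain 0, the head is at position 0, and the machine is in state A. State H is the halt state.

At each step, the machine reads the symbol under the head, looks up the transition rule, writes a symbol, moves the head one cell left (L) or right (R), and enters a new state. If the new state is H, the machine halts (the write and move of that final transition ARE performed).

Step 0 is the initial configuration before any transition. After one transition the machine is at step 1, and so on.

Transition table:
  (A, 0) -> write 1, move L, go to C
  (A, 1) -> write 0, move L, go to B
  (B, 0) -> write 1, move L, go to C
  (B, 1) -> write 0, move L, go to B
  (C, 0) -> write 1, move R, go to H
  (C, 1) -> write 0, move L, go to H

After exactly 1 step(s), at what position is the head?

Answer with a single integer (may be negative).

Step 1: in state A at pos 0, read 0 -> (A,0)->write 1,move L,goto C. Now: state=C, head=-1, tape[-2..1]=0010 (head:  ^)

Answer: -1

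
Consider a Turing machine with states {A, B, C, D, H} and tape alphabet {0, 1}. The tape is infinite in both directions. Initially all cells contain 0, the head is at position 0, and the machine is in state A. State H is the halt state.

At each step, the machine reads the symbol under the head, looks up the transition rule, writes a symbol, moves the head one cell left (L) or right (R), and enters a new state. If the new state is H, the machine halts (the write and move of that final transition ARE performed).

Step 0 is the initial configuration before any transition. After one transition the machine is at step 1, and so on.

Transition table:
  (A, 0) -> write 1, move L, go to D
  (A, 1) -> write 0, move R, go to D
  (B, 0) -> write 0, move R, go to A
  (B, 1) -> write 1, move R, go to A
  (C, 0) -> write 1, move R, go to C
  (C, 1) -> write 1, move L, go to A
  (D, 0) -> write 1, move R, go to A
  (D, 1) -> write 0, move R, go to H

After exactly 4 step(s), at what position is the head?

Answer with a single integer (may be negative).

Step 1: in state A at pos 0, read 0 -> (A,0)->write 1,move L,goto D. Now: state=D, head=-1, tape[-2..1]=0010 (head:  ^)
Step 2: in state D at pos -1, read 0 -> (D,0)->write 1,move R,goto A. Now: state=A, head=0, tape[-2..1]=0110 (head:   ^)
Step 3: in state A at pos 0, read 1 -> (A,1)->write 0,move R,goto D. Now: state=D, head=1, tape[-2..2]=01000 (head:    ^)
Step 4: in state D at pos 1, read 0 -> (D,0)->write 1,move R,goto A. Now: state=A, head=2, tape[-2..3]=010100 (head:     ^)

Answer: 2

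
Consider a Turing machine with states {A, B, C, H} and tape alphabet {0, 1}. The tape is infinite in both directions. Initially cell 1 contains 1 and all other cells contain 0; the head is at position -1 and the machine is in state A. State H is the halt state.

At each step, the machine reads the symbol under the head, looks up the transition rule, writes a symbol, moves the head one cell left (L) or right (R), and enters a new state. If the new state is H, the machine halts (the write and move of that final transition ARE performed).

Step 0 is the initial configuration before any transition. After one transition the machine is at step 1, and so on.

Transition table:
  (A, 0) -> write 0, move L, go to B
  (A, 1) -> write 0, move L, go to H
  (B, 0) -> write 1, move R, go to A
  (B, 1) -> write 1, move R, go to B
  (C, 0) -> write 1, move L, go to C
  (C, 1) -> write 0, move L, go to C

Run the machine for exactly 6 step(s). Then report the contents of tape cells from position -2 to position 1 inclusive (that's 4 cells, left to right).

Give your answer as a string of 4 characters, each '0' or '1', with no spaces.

Step 1: in state A at pos -1, read 0 -> (A,0)->write 0,move L,goto B. Now: state=B, head=-2, tape[-3..2]=000010 (head:  ^)
Step 2: in state B at pos -2, read 0 -> (B,0)->write 1,move R,goto A. Now: state=A, head=-1, tape[-3..2]=010010 (head:   ^)
Step 3: in state A at pos -1, read 0 -> (A,0)->write 0,move L,goto B. Now: state=B, head=-2, tape[-3..2]=010010 (head:  ^)
Step 4: in state B at pos -2, read 1 -> (B,1)->write 1,move R,goto B. Now: state=B, head=-1, tape[-3..2]=010010 (head:   ^)
Step 5: in state B at pos -1, read 0 -> (B,0)->write 1,move R,goto A. Now: state=A, head=0, tape[-3..2]=011010 (head:    ^)
Step 6: in state A at pos 0, read 0 -> (A,0)->write 0,move L,goto B. Now: state=B, head=-1, tape[-3..2]=011010 (head:   ^)

Answer: 1101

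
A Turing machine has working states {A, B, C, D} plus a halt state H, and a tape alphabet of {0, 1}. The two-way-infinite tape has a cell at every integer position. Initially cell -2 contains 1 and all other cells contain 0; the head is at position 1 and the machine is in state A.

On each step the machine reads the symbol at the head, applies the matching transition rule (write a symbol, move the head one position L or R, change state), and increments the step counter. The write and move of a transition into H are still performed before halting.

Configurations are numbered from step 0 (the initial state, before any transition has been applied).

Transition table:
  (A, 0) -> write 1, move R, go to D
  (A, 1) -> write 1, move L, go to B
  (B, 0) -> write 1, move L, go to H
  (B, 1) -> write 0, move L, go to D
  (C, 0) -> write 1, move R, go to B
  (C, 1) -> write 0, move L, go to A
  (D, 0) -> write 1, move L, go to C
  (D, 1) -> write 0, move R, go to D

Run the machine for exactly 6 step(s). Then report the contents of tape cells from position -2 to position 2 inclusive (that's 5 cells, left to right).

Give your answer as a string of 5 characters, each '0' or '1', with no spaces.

Step 1: in state A at pos 1, read 0 -> (A,0)->write 1,move R,goto D. Now: state=D, head=2, tape[-3..3]=0100100 (head:      ^)
Step 2: in state D at pos 2, read 0 -> (D,0)->write 1,move L,goto C. Now: state=C, head=1, tape[-3..3]=0100110 (head:     ^)
Step 3: in state C at pos 1, read 1 -> (C,1)->write 0,move L,goto A. Now: state=A, head=0, tape[-3..3]=0100010 (head:    ^)
Step 4: in state A at pos 0, read 0 -> (A,0)->write 1,move R,goto D. Now: state=D, head=1, tape[-3..3]=0101010 (head:     ^)
Step 5: in state D at pos 1, read 0 -> (D,0)->write 1,move L,goto C. Now: state=C, head=0, tape[-3..3]=0101110 (head:    ^)
Step 6: in state C at pos 0, read 1 -> (C,1)->write 0,move L,goto A. Now: state=A, head=-1, tape[-3..3]=0100110 (head:   ^)

Answer: 10011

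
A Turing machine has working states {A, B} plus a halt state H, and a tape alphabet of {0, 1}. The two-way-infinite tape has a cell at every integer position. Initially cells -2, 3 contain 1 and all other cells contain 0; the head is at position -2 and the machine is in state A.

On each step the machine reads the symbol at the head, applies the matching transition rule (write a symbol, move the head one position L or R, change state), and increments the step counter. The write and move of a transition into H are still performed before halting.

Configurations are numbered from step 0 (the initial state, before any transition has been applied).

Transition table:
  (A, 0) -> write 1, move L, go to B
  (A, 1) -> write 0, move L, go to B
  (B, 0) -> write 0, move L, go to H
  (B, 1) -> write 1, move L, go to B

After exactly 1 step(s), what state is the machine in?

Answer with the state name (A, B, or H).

Step 1: in state A at pos -2, read 1 -> (A,1)->write 0,move L,goto B. Now: state=B, head=-3, tape[-4..4]=000000010 (head:  ^)

Answer: B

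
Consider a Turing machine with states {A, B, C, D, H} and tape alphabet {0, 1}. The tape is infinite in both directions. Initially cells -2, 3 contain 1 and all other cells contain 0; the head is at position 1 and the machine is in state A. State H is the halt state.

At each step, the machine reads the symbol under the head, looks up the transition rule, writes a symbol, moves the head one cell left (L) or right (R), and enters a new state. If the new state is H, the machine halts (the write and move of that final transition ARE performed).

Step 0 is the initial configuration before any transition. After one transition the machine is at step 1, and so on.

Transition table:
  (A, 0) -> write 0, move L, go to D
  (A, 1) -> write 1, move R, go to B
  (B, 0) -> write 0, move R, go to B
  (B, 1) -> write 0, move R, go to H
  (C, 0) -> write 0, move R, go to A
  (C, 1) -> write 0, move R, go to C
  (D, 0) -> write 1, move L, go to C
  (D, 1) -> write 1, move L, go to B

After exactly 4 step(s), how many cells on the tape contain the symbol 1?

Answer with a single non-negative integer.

Answer: 3

Derivation:
Step 1: in state A at pos 1, read 0 -> (A,0)->write 0,move L,goto D. Now: state=D, head=0, tape[-3..4]=01000010 (head:    ^)
Step 2: in state D at pos 0, read 0 -> (D,0)->write 1,move L,goto C. Now: state=C, head=-1, tape[-3..4]=01010010 (head:   ^)
Step 3: in state C at pos -1, read 0 -> (C,0)->write 0,move R,goto A. Now: state=A, head=0, tape[-3..4]=01010010 (head:    ^)
Step 4: in state A at pos 0, read 1 -> (A,1)->write 1,move R,goto B. Now: state=B, head=1, tape[-3..4]=01010010 (head:     ^)
Cells containing 1 after step 4: {-2, 0, 3} -> 3 cell(s)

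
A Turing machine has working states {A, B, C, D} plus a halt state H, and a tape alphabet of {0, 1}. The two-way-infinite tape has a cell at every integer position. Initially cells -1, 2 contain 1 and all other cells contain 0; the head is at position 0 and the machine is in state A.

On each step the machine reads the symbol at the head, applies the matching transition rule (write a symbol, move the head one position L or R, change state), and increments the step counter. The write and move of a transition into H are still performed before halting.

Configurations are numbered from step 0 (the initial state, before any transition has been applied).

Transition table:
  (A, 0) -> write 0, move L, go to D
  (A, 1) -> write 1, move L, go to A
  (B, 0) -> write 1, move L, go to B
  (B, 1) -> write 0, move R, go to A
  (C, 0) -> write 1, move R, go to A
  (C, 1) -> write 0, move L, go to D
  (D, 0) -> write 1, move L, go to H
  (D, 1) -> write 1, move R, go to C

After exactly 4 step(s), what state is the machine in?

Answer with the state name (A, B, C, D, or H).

Answer: D

Derivation:
Step 1: in state A at pos 0, read 0 -> (A,0)->write 0,move L,goto D. Now: state=D, head=-1, tape[-2..3]=010010 (head:  ^)
Step 2: in state D at pos -1, read 1 -> (D,1)->write 1,move R,goto C. Now: state=C, head=0, tape[-2..3]=010010 (head:   ^)
Step 3: in state C at pos 0, read 0 -> (C,0)->write 1,move R,goto A. Now: state=A, head=1, tape[-2..3]=011010 (head:    ^)
Step 4: in state A at pos 1, read 0 -> (A,0)->write 0,move L,goto D. Now: state=D, head=0, tape[-2..3]=011010 (head:   ^)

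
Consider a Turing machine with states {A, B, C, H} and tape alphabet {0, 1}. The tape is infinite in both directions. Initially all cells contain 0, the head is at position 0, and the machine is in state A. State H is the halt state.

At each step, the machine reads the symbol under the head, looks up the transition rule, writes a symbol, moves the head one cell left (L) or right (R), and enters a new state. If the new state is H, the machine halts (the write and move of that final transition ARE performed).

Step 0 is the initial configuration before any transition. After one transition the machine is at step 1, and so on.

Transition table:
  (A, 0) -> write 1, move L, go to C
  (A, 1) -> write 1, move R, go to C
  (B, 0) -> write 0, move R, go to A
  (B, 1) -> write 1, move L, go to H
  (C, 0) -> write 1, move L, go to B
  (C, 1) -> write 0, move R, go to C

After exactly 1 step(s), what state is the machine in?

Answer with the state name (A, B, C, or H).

Answer: C

Derivation:
Step 1: in state A at pos 0, read 0 -> (A,0)->write 1,move L,goto C. Now: state=C, head=-1, tape[-2..1]=0010 (head:  ^)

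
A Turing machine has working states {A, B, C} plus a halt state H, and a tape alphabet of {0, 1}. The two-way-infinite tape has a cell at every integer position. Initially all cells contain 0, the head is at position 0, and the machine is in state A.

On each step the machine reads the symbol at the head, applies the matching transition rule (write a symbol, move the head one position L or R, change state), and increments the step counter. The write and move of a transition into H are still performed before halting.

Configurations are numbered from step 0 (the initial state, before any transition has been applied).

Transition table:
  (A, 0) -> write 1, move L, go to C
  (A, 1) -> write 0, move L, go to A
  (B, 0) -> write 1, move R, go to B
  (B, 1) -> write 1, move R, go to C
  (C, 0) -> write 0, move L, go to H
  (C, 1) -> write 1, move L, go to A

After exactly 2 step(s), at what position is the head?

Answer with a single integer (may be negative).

Step 1: in state A at pos 0, read 0 -> (A,0)->write 1,move L,goto C. Now: state=C, head=-1, tape[-2..1]=0010 (head:  ^)
Step 2: in state C at pos -1, read 0 -> (C,0)->write 0,move L,goto H. Now: state=H, head=-2, tape[-3..1]=00010 (head:  ^)

Answer: -2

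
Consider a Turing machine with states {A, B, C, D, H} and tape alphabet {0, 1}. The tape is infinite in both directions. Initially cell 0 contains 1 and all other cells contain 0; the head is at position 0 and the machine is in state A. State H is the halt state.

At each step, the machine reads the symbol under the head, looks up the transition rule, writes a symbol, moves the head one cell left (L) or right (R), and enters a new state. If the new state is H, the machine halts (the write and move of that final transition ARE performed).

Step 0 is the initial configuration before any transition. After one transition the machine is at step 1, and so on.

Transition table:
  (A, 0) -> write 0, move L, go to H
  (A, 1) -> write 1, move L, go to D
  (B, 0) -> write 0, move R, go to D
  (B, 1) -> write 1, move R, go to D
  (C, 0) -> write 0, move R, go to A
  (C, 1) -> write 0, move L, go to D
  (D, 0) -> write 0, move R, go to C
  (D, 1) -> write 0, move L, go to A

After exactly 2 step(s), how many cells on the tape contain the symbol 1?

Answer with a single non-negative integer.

Step 1: in state A at pos 0, read 1 -> (A,1)->write 1,move L,goto D. Now: state=D, head=-1, tape[-2..1]=0010 (head:  ^)
Step 2: in state D at pos -1, read 0 -> (D,0)->write 0,move R,goto C. Now: state=C, head=0, tape[-2..1]=0010 (head:   ^)
Cells containing 1 after step 2: {0} -> 1 cell(s)

Answer: 1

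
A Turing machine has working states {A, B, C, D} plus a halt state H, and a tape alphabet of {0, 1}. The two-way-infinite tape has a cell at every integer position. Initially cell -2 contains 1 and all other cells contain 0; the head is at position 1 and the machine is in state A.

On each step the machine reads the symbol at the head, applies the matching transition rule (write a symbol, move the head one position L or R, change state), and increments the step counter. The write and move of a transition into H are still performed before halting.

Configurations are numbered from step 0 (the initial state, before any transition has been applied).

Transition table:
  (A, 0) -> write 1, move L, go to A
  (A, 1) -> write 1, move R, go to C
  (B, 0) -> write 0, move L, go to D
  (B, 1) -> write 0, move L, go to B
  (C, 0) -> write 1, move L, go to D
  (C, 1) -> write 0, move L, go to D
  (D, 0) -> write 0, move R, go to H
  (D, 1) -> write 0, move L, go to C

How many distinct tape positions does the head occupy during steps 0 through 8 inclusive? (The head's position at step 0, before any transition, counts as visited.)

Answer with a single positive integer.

Step 1: in state A at pos 1, read 0 -> (A,0)->write 1,move L,goto A. Now: state=A, head=0, tape[-3..2]=010010 (head:    ^)
Step 2: in state A at pos 0, read 0 -> (A,0)->write 1,move L,goto A. Now: state=A, head=-1, tape[-3..2]=010110 (head:   ^)
Step 3: in state A at pos -1, read 0 -> (A,0)->write 1,move L,goto A. Now: state=A, head=-2, tape[-3..2]=011110 (head:  ^)
Step 4: in state A at pos -2, read 1 -> (A,1)->write 1,move R,goto C. Now: state=C, head=-1, tape[-3..2]=011110 (head:   ^)
Step 5: in state C at pos -1, read 1 -> (C,1)->write 0,move L,goto D. Now: state=D, head=-2, tape[-3..2]=010110 (head:  ^)
Step 6: in state D at pos -2, read 1 -> (D,1)->write 0,move L,goto C. Now: state=C, head=-3, tape[-4..2]=0000110 (head:  ^)
Step 7: in state C at pos -3, read 0 -> (C,0)->write 1,move L,goto D. Now: state=D, head=-4, tape[-5..2]=00100110 (head:  ^)
Step 8: in state D at pos -4, read 0 -> (D,0)->write 0,move R,goto H. Now: state=H, head=-3, tape[-5..2]=00100110 (head:   ^)
Head positions at steps 0..8: starting at 1, distinct positions visited = {-4, -3, -2, -1, 0, 1} -> 6 position(s)

Answer: 6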